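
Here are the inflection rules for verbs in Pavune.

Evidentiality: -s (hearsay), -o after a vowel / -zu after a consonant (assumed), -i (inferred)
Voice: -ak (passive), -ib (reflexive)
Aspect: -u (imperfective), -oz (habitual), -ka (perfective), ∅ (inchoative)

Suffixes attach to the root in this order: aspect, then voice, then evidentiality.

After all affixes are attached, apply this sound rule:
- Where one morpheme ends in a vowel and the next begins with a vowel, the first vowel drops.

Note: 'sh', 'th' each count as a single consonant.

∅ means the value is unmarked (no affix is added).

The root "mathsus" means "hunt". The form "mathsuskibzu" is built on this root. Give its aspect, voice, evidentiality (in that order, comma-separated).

Segment: mathsus-ka-ib-zu.
aspect: -ka → perfective.
voice: -ib → reflexive.
evidentiality: -o/zu → assumed.

perfective, reflexive, assumed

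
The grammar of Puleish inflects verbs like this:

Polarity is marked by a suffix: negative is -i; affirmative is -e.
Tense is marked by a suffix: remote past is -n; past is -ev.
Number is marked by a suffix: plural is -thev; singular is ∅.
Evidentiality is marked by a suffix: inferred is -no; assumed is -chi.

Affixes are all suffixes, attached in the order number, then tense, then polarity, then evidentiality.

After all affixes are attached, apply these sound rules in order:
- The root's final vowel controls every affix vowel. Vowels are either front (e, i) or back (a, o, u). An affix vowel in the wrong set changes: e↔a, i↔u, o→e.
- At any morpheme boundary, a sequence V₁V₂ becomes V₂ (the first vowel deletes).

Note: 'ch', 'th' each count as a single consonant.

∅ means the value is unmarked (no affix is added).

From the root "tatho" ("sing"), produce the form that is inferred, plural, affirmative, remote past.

tathothavnano

Attach number plural -thev → tathothev.
Attach tense remote past -n → tathothevn.
Attach polarity affirmative -e → tathothevne.
Attach evidentiality inferred -no → tathothevneno.
Apply vowel harmony: tathothevneno → tathothavnano.
Vowel deletion: no change.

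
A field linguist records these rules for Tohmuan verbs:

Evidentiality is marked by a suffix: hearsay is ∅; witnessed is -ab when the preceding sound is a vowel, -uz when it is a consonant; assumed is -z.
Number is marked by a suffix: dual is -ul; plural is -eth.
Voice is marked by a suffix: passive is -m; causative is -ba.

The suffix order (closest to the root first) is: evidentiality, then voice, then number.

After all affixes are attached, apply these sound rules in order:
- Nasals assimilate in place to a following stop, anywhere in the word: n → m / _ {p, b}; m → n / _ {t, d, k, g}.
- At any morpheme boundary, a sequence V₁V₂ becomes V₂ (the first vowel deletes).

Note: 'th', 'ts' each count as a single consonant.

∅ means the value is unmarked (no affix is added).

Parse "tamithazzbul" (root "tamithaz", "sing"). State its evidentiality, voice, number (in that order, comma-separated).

assumed, causative, dual

Segment: tamithaz-z-ba-ul.
evidentiality: -z → assumed.
voice: -ba → causative.
number: -ul → dual.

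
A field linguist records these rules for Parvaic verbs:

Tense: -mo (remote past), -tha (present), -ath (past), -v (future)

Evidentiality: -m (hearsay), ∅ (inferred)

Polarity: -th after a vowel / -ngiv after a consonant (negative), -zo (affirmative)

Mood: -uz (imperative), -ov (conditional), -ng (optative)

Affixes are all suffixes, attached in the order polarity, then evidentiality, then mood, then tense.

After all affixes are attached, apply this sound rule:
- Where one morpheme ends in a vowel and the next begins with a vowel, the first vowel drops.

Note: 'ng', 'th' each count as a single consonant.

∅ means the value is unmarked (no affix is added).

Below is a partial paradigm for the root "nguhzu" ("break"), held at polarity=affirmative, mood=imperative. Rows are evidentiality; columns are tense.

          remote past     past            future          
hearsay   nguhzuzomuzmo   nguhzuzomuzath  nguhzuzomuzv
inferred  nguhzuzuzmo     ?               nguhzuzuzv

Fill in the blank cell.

nguhzuzuzath

Attach polarity affirmative -zo → nguhzuzo.
evidentiality = inferred: zero marking, form stays nguhzuzo.
Attach mood imperative -uz → nguhzuzouz.
Attach tense past -ath → nguhzuzouzath.
Apply vowel deletion: nguhzuzouzath → nguhzuzuzath.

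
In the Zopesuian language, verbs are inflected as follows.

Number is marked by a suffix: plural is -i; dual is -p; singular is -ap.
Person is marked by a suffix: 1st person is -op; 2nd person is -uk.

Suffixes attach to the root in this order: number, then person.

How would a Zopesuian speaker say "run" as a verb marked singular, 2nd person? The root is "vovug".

Attach number singular -ap → vovugap.
Attach person 2nd person -uk → vovugapuk.

vovugapuk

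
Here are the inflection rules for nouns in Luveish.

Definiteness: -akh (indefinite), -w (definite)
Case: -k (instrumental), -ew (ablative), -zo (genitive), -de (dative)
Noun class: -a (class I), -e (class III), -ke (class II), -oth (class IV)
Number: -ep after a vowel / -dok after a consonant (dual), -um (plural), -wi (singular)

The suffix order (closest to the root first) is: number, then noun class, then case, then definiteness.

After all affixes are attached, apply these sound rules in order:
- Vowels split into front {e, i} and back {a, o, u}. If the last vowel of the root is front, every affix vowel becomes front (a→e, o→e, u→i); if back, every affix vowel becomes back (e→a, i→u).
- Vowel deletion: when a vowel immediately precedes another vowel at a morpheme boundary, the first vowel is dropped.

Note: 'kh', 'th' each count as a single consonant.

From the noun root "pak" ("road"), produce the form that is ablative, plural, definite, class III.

Attach number plural -um → pakum.
Attach noun class class III -e → pakume.
Attach case ablative -ew → pakumeew.
Attach definiteness definite -w → pakumeeww.
Apply vowel harmony: pakumeeww → pakumaaww.
Apply vowel deletion: pakumaaww → pakumaww.

pakumaww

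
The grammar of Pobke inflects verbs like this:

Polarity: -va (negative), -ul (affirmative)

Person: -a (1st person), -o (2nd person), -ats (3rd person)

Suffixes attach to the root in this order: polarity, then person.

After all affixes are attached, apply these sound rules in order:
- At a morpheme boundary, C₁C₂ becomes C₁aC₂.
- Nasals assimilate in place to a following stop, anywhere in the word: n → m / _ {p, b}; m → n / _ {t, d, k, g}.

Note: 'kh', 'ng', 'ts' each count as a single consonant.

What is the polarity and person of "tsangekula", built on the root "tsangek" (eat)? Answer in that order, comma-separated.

Segment: tsangek-ul-a.
polarity: -ul → affirmative.
person: -a → 1st person.

affirmative, 1st person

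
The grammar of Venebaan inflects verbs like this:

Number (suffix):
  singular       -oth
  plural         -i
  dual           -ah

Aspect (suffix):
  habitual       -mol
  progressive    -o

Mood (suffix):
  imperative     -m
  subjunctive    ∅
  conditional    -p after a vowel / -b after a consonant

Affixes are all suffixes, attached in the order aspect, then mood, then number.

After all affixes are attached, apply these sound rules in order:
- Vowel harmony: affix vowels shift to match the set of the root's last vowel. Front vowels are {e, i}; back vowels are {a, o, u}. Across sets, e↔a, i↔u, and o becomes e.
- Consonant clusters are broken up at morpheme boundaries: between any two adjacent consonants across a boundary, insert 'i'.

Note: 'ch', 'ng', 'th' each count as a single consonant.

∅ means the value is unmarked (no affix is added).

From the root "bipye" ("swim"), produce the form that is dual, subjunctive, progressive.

Attach aspect progressive -o → bipyeo.
mood = subjunctive: zero marking, form stays bipyeo.
Attach number dual -ah → bipyeoah.
Apply vowel harmony: bipyeoah → bipyeeeh.
Epenthesis: no change.

bipyeeeh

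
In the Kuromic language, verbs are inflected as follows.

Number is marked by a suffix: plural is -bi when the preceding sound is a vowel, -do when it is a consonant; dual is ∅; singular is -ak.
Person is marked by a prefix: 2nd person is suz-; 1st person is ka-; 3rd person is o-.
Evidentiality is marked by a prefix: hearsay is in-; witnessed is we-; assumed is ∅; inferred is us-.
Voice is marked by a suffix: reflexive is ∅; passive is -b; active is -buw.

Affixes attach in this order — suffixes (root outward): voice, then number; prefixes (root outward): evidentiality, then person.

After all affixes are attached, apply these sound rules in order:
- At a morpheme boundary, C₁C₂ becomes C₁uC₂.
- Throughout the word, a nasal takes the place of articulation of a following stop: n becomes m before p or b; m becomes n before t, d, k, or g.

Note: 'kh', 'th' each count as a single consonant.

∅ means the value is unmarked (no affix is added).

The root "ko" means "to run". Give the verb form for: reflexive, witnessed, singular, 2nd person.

voice = reflexive: zero marking, form stays ko.
Attach number singular -ak → koak.
Attach evidentiality witnessed we- → wekoak.
Attach person 2nd person suz- → suzwekoak.
Apply epenthesis: suzwekoak → suzuwekoak.
Nasal assimilation: no change.

suzuwekoak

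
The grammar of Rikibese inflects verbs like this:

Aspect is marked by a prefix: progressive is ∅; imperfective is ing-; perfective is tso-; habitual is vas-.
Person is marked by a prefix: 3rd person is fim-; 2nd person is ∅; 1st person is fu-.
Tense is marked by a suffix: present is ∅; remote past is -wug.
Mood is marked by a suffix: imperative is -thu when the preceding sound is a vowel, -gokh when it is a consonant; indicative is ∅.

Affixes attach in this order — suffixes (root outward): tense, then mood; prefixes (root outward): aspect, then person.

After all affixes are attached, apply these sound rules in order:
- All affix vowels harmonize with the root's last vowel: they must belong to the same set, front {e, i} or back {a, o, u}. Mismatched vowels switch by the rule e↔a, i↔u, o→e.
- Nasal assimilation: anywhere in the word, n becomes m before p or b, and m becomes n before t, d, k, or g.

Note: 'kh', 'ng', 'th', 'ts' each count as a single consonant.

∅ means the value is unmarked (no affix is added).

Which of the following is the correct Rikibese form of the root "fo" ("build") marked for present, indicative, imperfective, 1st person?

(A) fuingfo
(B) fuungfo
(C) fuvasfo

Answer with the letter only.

B

Attach aspect imperfective ing- → ingfo.
tense = present: zero marking, form stays ingfo.
mood = indicative: zero marking, form stays ingfo.
Attach person 1st person fu- → fuingfo.
Apply vowel harmony: fuingfo → fuungfo.
Nasal assimilation: no change.
So the correct form is fuungfo, option (B).
(C) fuvasfo is wrong: it uses habitual instead of imperfective for aspect.
(A) fuingfo is wrong: it fails to apply the sound rule(s).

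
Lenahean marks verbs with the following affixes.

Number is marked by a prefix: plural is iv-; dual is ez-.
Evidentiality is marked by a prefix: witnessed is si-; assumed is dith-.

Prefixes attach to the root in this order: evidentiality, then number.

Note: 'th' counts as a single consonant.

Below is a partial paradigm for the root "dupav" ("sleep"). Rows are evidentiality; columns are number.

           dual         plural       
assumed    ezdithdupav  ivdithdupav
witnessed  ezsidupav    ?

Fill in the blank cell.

Attach evidentiality witnessed si- → sidupav.
Attach number plural iv- → ivsidupav.

ivsidupav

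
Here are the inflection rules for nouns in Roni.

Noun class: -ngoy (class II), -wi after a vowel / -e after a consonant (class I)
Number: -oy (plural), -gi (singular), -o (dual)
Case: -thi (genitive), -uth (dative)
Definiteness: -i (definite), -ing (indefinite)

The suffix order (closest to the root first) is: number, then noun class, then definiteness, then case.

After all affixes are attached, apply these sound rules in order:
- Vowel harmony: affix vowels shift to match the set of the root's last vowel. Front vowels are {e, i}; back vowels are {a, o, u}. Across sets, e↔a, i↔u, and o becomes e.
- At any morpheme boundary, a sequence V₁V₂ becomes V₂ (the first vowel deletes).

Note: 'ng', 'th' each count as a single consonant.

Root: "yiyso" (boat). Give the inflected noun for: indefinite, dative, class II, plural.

Attach number plural -oy → yiysooy.
Attach noun class class II -ngoy → yiysooyngoy.
Attach definiteness indefinite -ing → yiysooyngoying.
Attach case dative -uth → yiysooyngoyinguth.
Apply vowel harmony: yiysooyngoyinguth → yiysooyngoyunguth.
Apply vowel deletion: yiysooyngoyunguth → yiysoyngoyunguth.

yiysoyngoyunguth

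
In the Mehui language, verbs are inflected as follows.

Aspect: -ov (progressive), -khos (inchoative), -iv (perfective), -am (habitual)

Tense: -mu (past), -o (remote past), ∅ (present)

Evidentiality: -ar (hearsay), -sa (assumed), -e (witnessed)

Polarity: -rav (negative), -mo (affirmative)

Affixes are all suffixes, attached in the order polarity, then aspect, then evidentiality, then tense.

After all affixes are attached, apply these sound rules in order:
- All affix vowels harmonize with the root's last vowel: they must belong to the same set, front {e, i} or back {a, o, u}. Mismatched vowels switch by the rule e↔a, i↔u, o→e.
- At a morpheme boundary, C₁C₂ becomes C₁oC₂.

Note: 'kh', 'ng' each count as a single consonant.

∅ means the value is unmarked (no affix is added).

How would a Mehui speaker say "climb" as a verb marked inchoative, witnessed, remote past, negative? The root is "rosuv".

Attach polarity negative -rav → rosuvrav.
Attach aspect inchoative -khos → rosuvravkhos.
Attach evidentiality witnessed -e → rosuvravkhose.
Attach tense remote past -o → rosuvravkhoseo.
Apply vowel harmony: rosuvravkhoseo → rosuvravkhosao.
Apply epenthesis: rosuvravkhosao → rosuvoravokhosao.

rosuvoravokhosao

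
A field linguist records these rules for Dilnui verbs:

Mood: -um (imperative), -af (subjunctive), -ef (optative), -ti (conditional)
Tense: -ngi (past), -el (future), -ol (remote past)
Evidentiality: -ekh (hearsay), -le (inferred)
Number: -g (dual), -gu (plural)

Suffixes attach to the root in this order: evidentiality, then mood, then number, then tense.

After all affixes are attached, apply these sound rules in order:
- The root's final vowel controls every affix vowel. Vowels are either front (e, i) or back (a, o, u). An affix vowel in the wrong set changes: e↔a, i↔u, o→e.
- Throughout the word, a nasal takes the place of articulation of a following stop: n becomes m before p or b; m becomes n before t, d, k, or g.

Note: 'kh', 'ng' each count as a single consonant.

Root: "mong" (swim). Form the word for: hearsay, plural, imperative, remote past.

mongakhunguol

Attach evidentiality hearsay -ekh → mongekh.
Attach mood imperative -um → mongekhum.
Attach number plural -gu → mongekhumgu.
Attach tense remote past -ol → mongekhumguol.
Apply vowel harmony: mongekhumguol → mongakhumguol.
Apply nasal assimilation: mongakhumguol → mongakhunguol.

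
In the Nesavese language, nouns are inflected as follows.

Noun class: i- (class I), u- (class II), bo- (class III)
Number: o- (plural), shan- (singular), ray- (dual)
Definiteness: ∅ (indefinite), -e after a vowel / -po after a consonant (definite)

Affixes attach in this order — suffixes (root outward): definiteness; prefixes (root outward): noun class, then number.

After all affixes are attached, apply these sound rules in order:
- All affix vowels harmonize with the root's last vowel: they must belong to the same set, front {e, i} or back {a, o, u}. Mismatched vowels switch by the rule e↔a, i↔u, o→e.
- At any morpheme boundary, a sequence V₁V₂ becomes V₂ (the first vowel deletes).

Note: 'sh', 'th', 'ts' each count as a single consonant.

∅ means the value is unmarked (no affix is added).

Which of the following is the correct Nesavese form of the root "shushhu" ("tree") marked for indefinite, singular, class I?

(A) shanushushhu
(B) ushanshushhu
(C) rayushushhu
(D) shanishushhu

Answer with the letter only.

Attach noun class class I i- → ishushhu.
definiteness = indefinite: zero marking, form stays ishushhu.
Attach number singular shan- → shanishushhu.
Apply vowel harmony: shanishushhu → shanushushhu.
Vowel deletion: no change.
So the correct form is shanushushhu, option (A).
(D) shanishushhu is wrong: it fails to apply the sound rule(s).
(C) rayushushhu is wrong: it uses dual instead of singular for number.
(B) ushanshushhu is wrong: it has the affixes in the wrong order.

A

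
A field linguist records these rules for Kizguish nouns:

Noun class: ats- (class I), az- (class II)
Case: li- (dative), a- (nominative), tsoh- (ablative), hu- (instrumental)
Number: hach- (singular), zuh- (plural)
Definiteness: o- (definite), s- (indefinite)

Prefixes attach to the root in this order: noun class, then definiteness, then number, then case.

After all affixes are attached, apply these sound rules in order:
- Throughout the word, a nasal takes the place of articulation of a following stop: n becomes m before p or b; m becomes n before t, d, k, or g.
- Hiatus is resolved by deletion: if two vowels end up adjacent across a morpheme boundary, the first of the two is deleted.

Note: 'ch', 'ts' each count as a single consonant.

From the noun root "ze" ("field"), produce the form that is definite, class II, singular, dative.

lihachazze

Attach noun class class II az- → azze.
Attach definiteness definite o- → oazze.
Attach number singular hach- → hachoazze.
Attach case dative li- → lihachoazze.
Nasal assimilation: no change.
Apply vowel deletion: lihachoazze → lihachazze.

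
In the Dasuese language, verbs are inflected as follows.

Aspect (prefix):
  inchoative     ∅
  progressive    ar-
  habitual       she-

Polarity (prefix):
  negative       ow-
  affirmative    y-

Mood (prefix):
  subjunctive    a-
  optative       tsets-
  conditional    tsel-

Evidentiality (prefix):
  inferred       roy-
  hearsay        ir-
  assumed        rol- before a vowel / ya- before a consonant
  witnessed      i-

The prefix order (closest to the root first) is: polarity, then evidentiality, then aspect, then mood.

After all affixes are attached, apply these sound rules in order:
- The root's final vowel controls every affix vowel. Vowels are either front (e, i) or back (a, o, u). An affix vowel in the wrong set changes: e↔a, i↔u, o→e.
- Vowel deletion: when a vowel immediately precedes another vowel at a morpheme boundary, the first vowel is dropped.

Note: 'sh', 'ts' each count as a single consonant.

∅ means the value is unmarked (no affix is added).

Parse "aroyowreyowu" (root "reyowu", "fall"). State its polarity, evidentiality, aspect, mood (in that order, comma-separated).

Segment: a-roy-ow-reyowu.
polarity: ow- → negative.
evidentiality: roy- → inferred.
aspect: ∅ → inchoative.
mood: a- → subjunctive.

negative, inferred, inchoative, subjunctive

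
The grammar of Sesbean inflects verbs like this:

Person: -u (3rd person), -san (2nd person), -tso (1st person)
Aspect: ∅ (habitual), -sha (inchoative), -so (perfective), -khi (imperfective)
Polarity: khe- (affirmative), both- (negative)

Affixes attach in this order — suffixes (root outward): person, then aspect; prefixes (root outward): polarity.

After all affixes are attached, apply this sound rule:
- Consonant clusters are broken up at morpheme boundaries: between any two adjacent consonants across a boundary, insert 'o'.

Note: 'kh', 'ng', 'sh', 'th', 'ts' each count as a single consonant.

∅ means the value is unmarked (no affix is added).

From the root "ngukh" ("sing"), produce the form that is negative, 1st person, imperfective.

bothongukhotsokhi

Attach person 1st person -tso → ngukhtso.
Attach polarity negative both- → bothngukhtso.
Attach aspect imperfective -khi → bothngukhtsokhi.
Apply epenthesis: bothngukhtsokhi → bothongukhotsokhi.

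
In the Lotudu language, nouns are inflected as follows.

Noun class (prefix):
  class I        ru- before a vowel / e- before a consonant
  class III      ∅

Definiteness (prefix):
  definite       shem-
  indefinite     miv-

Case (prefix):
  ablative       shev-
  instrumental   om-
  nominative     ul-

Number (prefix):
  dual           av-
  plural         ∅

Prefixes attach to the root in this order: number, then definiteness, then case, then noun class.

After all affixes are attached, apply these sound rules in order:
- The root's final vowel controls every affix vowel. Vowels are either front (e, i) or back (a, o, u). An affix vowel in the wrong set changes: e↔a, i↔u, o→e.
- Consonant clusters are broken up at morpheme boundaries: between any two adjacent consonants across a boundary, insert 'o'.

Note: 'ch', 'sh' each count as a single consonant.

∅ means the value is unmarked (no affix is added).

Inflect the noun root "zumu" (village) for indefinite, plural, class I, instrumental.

number = plural: zero marking, form stays zumu.
Attach definiteness indefinite miv- → mivzumu.
Attach case instrumental om- → ommivzumu.
Attach noun class class I ru- (before vowel 'o') → ruommivzumu.
Apply vowel harmony: ruommivzumu → ruommuvzumu.
Apply epenthesis: ruommuvzumu → ruomomuvozumu.

ruomomuvozumu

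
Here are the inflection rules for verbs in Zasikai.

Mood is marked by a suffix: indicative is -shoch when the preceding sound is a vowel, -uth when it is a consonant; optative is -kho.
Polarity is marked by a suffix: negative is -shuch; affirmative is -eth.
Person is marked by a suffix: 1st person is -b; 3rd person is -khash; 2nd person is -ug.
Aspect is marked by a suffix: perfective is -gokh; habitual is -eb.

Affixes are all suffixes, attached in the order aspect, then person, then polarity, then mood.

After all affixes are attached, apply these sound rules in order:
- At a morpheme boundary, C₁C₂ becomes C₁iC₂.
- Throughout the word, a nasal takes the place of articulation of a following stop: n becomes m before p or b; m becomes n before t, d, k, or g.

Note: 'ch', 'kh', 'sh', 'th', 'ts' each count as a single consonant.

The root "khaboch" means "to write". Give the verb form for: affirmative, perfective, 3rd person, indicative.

khabochigokhikhashethuth

Attach aspect perfective -gokh → khabochgokh.
Attach person 3rd person -khash → khabochgokhkhash.
Attach polarity affirmative -eth → khabochgokhkhasheth.
Attach mood indicative -uth (after consonant 'th') → khabochgokhkhashethuth.
Apply epenthesis: khabochgokhkhashethuth → khabochigokhikhashethuth.
Nasal assimilation: no change.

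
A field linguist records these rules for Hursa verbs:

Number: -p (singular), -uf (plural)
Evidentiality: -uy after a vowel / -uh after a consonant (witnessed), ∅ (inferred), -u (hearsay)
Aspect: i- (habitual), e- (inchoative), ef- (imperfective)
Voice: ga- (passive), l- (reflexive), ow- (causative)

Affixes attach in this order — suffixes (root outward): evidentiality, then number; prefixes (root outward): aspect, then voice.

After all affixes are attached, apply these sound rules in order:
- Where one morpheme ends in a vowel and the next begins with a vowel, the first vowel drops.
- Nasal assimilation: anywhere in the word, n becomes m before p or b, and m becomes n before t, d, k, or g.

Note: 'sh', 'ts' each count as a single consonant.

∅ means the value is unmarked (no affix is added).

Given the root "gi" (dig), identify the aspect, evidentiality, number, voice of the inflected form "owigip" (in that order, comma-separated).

habitual, inferred, singular, causative

Segment: ow-i-gi-p.
aspect: i- → habitual.
evidentiality: ∅ → inferred.
number: -p → singular.
voice: ow- → causative.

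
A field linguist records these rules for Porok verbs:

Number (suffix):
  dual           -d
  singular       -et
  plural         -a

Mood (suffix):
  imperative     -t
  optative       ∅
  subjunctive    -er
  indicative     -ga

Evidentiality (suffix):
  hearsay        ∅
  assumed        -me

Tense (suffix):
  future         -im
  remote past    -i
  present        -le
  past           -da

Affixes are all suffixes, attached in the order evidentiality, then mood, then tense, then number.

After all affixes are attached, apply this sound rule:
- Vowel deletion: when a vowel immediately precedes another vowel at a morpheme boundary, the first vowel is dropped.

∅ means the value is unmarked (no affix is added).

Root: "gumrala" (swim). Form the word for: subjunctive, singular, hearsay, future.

evidentiality = hearsay: zero marking, form stays gumrala.
Attach mood subjunctive -er → gumralaer.
Attach tense future -im → gumralaerim.
Attach number singular -et → gumralaerimet.
Apply vowel deletion: gumralaerimet → gumralerimet.

gumralerimet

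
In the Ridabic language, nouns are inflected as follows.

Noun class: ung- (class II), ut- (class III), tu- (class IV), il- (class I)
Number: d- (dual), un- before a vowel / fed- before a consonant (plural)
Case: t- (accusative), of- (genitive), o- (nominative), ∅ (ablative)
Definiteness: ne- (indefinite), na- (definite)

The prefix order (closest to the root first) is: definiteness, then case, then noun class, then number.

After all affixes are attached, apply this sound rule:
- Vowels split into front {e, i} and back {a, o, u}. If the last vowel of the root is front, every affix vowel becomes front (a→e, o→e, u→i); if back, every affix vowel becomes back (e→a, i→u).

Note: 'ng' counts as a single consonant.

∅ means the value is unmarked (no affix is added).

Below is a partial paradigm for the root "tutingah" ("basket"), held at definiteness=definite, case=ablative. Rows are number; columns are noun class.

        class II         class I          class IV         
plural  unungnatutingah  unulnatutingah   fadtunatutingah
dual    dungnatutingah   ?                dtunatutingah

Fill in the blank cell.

Attach definiteness definite na- → natutingah.
case = ablative: zero marking, form stays natutingah.
Attach noun class class I il- → ilnatutingah.
Attach number dual d- → dilnatutingah.
Apply vowel harmony: dilnatutingah → dulnatutingah.

dulnatutingah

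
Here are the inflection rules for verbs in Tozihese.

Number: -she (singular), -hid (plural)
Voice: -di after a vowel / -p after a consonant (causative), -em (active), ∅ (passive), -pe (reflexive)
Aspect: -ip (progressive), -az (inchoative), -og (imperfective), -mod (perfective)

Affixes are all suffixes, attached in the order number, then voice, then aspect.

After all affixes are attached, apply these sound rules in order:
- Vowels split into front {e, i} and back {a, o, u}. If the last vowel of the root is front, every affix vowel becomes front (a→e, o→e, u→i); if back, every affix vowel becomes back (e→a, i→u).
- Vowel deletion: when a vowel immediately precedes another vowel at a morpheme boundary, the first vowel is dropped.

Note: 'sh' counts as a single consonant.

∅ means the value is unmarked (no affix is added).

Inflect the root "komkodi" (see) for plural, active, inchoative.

Attach number plural -hid → komkodihid.
Attach voice active -em → komkodihidem.
Attach aspect inchoative -az → komkodihidemaz.
Apply vowel harmony: komkodihidemaz → komkodihidemez.
Vowel deletion: no change.

komkodihidemez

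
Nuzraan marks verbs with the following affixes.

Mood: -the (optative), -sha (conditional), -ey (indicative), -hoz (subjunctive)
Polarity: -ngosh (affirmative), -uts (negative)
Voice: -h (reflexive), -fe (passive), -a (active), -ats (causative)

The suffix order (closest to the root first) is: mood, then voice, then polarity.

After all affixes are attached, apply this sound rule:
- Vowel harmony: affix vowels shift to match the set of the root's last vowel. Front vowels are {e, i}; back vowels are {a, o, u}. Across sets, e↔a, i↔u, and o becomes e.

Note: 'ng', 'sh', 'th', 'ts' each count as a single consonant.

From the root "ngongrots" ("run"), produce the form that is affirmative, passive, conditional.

Attach mood conditional -sha → ngongrotssha.
Attach voice passive -fe → ngongrotsshafe.
Attach polarity affirmative -ngosh → ngongrotsshafengosh.
Apply vowel harmony: ngongrotsshafengosh → ngongrotsshafangosh.

ngongrotsshafangosh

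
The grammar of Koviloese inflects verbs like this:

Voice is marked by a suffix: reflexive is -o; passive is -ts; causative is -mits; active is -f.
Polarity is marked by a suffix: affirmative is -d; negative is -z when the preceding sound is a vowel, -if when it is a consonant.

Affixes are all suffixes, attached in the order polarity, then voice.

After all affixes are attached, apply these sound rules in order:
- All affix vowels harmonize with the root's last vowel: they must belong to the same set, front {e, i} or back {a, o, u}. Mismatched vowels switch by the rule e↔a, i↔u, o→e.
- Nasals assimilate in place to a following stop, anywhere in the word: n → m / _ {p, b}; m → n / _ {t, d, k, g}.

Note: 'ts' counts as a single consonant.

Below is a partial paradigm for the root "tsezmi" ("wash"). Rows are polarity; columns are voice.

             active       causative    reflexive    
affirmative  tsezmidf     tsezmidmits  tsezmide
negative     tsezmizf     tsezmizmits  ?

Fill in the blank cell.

tsezmize

Attach polarity negative -z (after vowel 'i') → tsezmiz.
Attach voice reflexive -o → tsezmizo.
Apply vowel harmony: tsezmizo → tsezmize.
Nasal assimilation: no change.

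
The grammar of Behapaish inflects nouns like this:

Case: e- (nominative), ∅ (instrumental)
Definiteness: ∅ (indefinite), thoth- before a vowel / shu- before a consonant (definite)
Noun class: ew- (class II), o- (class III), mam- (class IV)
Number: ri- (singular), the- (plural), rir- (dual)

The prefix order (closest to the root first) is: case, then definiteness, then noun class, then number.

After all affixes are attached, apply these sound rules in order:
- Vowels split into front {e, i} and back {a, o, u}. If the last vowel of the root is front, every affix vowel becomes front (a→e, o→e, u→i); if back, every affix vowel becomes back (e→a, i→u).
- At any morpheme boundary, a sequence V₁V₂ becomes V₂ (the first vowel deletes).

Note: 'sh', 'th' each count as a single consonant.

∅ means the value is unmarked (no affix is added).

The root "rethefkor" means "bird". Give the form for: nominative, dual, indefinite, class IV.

Attach case nominative e- → erethefkor.
definiteness = indefinite: zero marking, form stays erethefkor.
Attach noun class class IV mam- → mamerethefkor.
Attach number dual rir- → rirmamerethefkor.
Apply vowel harmony: rirmamerethefkor → rurmamarethefkor.
Vowel deletion: no change.

rurmamarethefkor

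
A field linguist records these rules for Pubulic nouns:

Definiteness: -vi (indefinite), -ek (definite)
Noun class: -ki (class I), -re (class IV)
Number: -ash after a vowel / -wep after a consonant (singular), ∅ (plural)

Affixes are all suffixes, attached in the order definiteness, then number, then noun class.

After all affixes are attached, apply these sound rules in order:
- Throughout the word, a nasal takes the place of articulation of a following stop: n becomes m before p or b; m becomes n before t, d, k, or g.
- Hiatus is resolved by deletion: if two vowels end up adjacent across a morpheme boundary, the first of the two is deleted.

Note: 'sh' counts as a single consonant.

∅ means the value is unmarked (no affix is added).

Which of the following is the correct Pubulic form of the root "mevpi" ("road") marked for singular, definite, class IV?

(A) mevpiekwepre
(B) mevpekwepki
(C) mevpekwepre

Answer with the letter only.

Attach definiteness definite -ek → mevpiek.
Attach number singular -wep (after consonant 'k') → mevpiekwep.
Attach noun class class IV -re → mevpiekwepre.
Nasal assimilation: no change.
Apply vowel deletion: mevpiekwepre → mevpekwepre.
So the correct form is mevpekwepre, option (C).
(B) mevpekwepki is wrong: it uses class I instead of class IV for noun class.
(A) mevpiekwepre is wrong: it fails to apply the sound rule(s).

C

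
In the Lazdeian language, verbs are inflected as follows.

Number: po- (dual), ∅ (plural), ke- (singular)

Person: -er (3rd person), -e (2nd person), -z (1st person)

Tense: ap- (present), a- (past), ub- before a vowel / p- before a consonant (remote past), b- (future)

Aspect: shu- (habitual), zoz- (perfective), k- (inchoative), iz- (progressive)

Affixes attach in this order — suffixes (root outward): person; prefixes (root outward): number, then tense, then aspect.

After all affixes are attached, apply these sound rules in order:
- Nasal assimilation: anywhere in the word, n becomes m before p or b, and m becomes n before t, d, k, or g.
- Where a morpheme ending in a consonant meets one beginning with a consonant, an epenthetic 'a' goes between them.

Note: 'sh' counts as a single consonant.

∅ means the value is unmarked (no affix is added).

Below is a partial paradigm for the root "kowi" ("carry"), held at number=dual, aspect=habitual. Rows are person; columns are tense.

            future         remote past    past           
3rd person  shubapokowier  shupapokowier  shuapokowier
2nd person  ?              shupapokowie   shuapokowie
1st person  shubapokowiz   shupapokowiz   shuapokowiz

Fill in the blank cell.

Attach person 2nd person -e → kowie.
Attach number dual po- → pokowie.
Attach tense future b- → bpokowie.
Attach aspect habitual shu- → shubpokowie.
Nasal assimilation: no change.
Apply epenthesis: shubpokowie → shubapokowie.

shubapokowie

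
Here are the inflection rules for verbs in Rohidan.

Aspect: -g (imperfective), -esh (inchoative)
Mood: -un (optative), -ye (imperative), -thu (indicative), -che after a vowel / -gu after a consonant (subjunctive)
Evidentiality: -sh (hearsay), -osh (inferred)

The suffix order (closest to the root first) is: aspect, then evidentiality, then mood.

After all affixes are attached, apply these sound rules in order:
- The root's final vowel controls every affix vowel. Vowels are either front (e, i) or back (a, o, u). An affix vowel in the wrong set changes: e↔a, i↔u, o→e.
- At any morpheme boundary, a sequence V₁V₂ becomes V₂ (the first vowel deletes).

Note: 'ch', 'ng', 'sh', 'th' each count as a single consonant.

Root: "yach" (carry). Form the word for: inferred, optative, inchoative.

Attach aspect inchoative -esh → yachesh.
Attach evidentiality inferred -osh → yacheshosh.
Attach mood optative -un → yacheshoshun.
Apply vowel harmony: yacheshoshun → yachashoshun.
Vowel deletion: no change.

yachashoshun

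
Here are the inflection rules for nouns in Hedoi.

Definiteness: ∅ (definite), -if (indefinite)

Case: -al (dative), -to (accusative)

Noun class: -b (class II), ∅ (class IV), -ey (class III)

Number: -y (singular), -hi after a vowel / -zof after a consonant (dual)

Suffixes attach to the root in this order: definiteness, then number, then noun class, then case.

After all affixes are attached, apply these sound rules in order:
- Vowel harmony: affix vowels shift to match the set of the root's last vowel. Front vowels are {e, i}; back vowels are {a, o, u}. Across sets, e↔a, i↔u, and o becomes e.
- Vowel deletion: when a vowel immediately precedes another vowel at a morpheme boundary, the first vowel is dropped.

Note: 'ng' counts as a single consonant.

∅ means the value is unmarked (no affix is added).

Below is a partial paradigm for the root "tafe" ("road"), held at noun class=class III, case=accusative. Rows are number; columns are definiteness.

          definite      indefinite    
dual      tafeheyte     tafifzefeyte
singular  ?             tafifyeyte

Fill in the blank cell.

tafeyeyte

definiteness = definite: zero marking, form stays tafe.
Attach number singular -y → tafey.
Attach noun class class III -ey → tafeyey.
Attach case accusative -to → tafeyeyto.
Apply vowel harmony: tafeyeyto → tafeyeyte.
Vowel deletion: no change.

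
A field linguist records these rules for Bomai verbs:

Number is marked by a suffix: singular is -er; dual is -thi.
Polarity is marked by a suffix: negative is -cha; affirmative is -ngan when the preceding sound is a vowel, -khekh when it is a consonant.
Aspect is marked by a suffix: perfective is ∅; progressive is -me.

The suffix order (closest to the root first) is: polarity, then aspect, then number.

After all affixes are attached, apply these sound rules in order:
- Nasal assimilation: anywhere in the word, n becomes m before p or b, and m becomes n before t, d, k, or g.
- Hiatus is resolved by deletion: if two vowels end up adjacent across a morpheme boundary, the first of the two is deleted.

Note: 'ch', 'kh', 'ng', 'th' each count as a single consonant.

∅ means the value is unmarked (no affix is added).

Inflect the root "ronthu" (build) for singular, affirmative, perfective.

ronthunganer

Attach polarity affirmative -ngan (after vowel 'u') → ronthungan.
aspect = perfective: zero marking, form stays ronthungan.
Attach number singular -er → ronthunganer.
Nasal assimilation: no change.
Vowel deletion: no change.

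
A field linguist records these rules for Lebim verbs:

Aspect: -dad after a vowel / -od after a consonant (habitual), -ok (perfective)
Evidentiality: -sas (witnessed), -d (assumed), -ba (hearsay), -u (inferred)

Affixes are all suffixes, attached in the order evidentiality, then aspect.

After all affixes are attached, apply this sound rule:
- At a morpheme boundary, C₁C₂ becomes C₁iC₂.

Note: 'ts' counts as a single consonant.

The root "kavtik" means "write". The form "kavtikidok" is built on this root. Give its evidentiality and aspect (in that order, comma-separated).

assumed, perfective

Segment: kavtik-d-ok.
evidentiality: -d → assumed.
aspect: -ok → perfective.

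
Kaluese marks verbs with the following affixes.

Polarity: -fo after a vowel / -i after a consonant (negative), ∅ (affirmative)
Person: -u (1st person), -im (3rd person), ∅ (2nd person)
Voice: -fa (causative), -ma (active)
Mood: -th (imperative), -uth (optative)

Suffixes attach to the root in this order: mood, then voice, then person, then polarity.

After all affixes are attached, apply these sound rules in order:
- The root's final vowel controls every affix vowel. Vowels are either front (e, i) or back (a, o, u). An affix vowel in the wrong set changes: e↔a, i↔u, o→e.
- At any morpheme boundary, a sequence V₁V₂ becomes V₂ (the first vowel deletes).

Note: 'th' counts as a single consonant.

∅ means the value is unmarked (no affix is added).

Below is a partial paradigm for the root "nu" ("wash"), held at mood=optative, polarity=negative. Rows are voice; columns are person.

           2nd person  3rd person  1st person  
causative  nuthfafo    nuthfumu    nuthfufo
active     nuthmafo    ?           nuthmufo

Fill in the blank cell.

Attach mood optative -uth → nuuth.
Attach voice active -ma → nuuthma.
Attach person 3rd person -im → nuuthmaim.
Attach polarity negative -i (after consonant 'm') → nuuthmaimi.
Apply vowel harmony: nuuthmaimi → nuuthmaumu.
Apply vowel deletion: nuuthmaumu → nuthmumu.

nuthmumu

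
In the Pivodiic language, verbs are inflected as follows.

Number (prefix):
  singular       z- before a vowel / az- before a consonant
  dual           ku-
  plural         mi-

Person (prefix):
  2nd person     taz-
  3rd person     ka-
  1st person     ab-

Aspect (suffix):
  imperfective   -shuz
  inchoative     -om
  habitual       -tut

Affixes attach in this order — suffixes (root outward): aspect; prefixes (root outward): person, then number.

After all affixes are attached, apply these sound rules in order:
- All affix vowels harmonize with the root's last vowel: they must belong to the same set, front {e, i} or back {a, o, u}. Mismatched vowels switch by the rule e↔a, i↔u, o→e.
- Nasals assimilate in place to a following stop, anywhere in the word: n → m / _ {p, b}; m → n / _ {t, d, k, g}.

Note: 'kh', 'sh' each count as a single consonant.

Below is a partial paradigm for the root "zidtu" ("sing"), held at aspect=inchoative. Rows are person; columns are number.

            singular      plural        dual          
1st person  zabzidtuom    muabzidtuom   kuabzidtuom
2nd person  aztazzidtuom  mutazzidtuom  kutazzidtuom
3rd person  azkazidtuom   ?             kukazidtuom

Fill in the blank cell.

Attach person 3rd person ka- → kazidtu.
Attach number plural mi- → mikazidtu.
Attach aspect inchoative -om → mikazidtuom.
Apply vowel harmony: mikazidtuom → mukazidtuom.
Nasal assimilation: no change.

mukazidtuom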